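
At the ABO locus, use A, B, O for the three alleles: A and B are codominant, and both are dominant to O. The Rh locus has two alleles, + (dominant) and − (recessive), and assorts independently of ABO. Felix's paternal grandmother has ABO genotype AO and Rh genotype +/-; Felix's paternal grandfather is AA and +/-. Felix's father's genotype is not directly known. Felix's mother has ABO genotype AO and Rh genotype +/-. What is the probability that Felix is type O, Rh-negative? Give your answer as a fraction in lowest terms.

Felix's father's ABO genotype from AO × AA: 1/2 AA, 1/2 AO.
Crossing each possibility with the mother AO and summing P(type O): 1/2·0 + 1/2·1/4 = 1/8.
Similarly for Rh via the father's Rh distribution: P(Rh-) = 1/4.
Independent loci: 1/8 × 1/4 = 1/32.

1/32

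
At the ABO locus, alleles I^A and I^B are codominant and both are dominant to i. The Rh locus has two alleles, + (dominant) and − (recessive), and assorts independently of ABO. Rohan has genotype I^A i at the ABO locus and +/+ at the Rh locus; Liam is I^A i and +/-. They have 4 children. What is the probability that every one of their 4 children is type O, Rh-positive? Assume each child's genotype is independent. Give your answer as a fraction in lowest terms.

ABO cross I^A i × I^A i → 1/4 O, 3/4 A.
Rh cross +/+ × +/- → 1 Rh+; so P(type O, Rh-positive) = 1/4 × 1 = 1/4 per child.
All 4 independent: (1/4)^4 = 1/256.

1/256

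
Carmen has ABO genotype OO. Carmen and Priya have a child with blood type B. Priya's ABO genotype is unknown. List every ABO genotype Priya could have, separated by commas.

AB, BB, BO

For each candidate genotype of Priya, check whether crossing it with OO can produce every observed child phenotype.
  AA → possible child types {A} ✗
  AB → possible child types {A, B} ✓
  AO → possible child types {O, A} ✗
  BB → possible child types {B} ✓
  BO → possible child types {O, B} ✓
  OO → possible child types {O} ✗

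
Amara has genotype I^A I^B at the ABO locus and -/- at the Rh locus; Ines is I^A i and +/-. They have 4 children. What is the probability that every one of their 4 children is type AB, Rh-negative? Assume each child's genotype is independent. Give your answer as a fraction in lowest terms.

ABO cross I^A I^B × I^A i → 1/2 A, 1/4 B, 1/4 AB.
Rh cross -/- × +/- → 1/2 Rh+, 1/2 Rh-; so P(type AB, Rh-negative) = 1/4 × 1/2 = 1/8 per child.
All 4 independent: (1/8)^4 = 1/4096.

1/4096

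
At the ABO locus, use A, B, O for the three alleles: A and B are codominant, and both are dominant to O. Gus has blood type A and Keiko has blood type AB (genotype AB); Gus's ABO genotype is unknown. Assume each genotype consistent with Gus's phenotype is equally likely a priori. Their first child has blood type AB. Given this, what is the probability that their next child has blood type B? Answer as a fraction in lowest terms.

1/12

Possible genotypes: Gus ∈ {AA, AO}; Keiko ∈ {AB}.
Weight each parental genotype pair by prior × P(type-AB child):
  AA × AB: posterior weight 2/3; P(next child type B) = 0.
  AO × AB: posterior weight 1/3; P(next child type B) = 1/4.
Weighted sum = 1/12.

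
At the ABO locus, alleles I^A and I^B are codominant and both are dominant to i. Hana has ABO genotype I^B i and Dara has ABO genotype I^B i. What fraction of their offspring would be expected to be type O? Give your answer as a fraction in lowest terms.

1/4

ABO cross I^B i × I^B i → offspring phenotypes: 1/4 O, 3/4 B.
So P(type O) = 1/4.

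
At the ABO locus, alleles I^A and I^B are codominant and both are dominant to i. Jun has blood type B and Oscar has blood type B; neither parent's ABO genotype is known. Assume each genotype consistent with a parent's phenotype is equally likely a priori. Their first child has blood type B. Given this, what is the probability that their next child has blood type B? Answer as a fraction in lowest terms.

19/20

Possible genotypes: Jun ∈ {I^B I^B, I^B i}; Oscar ∈ {I^B I^B, I^B i}.
Weight each parental genotype pair by prior × P(type-B child):
  I^B I^B × I^B I^B: posterior weight 4/15; P(next child type B) = 1.
  I^B I^B × I^B i: posterior weight 4/15; P(next child type B) = 1.
  I^B i × I^B I^B: posterior weight 4/15; P(next child type B) = 1.
  I^B i × I^B i: posterior weight 1/5; P(next child type B) = 3/4.
Weighted sum = 19/20.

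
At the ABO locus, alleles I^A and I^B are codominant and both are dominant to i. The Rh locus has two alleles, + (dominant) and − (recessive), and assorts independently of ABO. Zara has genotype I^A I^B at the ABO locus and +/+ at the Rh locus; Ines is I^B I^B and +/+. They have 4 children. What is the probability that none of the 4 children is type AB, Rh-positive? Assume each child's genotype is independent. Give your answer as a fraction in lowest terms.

1/16

ABO cross I^A I^B × I^B I^B → 1/2 B, 1/2 AB.
Rh cross +/+ × +/+ → 1 Rh+; so P(type AB, Rh-positive) = 1/2 × 1 = 1/2 per child.
P(not type AB, Rh-positive) = 1/2 for one child; (1/2)^4 = 1/16.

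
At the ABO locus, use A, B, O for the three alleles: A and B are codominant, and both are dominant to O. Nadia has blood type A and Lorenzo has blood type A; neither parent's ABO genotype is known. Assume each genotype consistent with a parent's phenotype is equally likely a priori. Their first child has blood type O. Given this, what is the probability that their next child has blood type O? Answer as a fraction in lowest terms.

Possible genotypes: Nadia ∈ {AA, AO}; Lorenzo ∈ {AA, AO}.
Weight each parental genotype pair by prior × P(type-O child):
  AO × AO: posterior weight 1; P(next child type O) = 1/4.
Weighted sum = 1/4.

1/4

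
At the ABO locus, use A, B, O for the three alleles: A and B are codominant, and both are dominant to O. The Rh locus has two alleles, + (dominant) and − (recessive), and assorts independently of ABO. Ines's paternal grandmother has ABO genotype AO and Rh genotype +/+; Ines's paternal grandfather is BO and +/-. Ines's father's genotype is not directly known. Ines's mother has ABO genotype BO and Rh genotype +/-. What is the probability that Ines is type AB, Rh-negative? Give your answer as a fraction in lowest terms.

1/64

Ines's father's ABO genotype from AO × BO: 1/4 AB, 1/4 AO, 1/4 BO, 1/4 OO.
Crossing each possibility with the mother BO and summing P(type AB): 1/4·1/4 + 1/4·1/4 + 1/4·0 + 1/4·0 = 1/8.
Similarly for Rh via the father's Rh distribution: P(Rh-) = 1/8.
Independent loci: 1/8 × 1/8 = 1/64.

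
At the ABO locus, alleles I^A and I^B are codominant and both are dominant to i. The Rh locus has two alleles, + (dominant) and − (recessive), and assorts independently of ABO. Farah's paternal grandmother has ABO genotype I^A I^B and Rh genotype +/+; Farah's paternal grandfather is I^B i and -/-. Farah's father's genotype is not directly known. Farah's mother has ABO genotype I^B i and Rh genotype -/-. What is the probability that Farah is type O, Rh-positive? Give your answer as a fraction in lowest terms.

1/16

Farah's father's ABO genotype from I^A I^B × I^B i: 1/4 I^A I^B, 1/4 I^A i, 1/4 I^B I^B, 1/4 I^B i.
Crossing each possibility with the mother I^B i and summing P(type O): 1/4·0 + 1/4·1/4 + 1/4·0 + 1/4·1/4 = 1/8.
Similarly for Rh via the father's Rh distribution: P(Rh+) = 1/2.
Independent loci: 1/8 × 1/2 = 1/16.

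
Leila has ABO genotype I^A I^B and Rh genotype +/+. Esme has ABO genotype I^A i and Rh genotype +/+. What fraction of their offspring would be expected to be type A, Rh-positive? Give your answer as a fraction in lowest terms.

ABO cross I^A I^B × I^A i → offspring phenotypes: 1/2 A, 1/4 B, 1/4 AB.
Rh cross +/+ × +/+ → 1 Rh+.
Independent loci: P(type A, Rh-positive) = 1/2 × 1 = 1/2.

1/2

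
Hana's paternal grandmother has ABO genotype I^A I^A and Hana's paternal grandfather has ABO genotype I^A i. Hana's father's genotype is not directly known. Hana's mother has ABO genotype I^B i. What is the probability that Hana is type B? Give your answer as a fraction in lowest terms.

Hana's father's ABO genotype from I^A I^A × I^A i: 1/2 I^A I^A, 1/2 I^A i.
Crossing each possibility with the mother I^B i and summing P(type B): 1/2·0 + 1/2·1/4 = 1/8.

1/8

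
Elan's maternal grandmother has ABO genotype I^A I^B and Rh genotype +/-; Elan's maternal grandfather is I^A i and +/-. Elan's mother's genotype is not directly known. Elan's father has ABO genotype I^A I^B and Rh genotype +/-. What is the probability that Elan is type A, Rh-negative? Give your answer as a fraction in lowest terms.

Elan's mother's ABO genotype from I^A I^B × I^A i: 1/4 I^A I^A, 1/4 I^A I^B, 1/4 I^A i, 1/4 I^B i.
Crossing each possibility with the father I^A I^B and summing P(type A): 1/4·1/2 + 1/4·1/4 + 1/4·1/2 + 1/4·1/4 = 3/8.
Similarly for Rh via the mother's Rh distribution: P(Rh-) = 1/4.
Independent loci: 3/8 × 1/4 = 3/32.

3/32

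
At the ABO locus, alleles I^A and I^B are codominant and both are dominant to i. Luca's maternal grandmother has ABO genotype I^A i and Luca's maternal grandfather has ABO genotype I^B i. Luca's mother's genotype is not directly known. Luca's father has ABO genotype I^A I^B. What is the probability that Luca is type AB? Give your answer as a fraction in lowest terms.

1/4

Luca's mother's ABO genotype from I^A i × I^B i: 1/4 I^A I^B, 1/4 I^A i, 1/4 I^B i, 1/4 i i.
Crossing each possibility with the father I^A I^B and summing P(type AB): 1/4·1/2 + 1/4·1/4 + 1/4·1/4 + 1/4·0 = 1/4.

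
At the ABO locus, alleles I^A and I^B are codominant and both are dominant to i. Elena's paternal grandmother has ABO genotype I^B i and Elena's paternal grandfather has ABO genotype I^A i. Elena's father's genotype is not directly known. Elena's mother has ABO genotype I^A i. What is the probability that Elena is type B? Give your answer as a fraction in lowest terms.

1/8

Elena's father's ABO genotype from I^B i × I^A i: 1/4 I^A I^B, 1/4 I^A i, 1/4 I^B i, 1/4 i i.
Crossing each possibility with the mother I^A i and summing P(type B): 1/4·1/4 + 1/4·0 + 1/4·1/4 + 1/4·0 = 1/8.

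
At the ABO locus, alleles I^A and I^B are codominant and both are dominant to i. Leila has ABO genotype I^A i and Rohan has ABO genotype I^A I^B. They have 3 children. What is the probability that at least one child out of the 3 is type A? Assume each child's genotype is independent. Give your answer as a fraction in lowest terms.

ABO cross I^A i × I^A I^B → 1/2 A, 1/4 B, 1/4 AB.
So P(type A) = 1/2 per child.
P(none) = (1/2)^3 = 1/8; P(at least one) = 1 − 1/8 = 7/8.

7/8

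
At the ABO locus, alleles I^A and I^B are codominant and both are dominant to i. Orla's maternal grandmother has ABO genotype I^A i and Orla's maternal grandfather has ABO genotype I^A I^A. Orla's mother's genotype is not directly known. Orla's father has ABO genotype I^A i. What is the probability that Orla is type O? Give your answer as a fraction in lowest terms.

1/8

Orla's mother's ABO genotype from I^A i × I^A I^A: 1/2 I^A I^A, 1/2 I^A i.
Crossing each possibility with the father I^A i and summing P(type O): 1/2·0 + 1/2·1/4 = 1/8.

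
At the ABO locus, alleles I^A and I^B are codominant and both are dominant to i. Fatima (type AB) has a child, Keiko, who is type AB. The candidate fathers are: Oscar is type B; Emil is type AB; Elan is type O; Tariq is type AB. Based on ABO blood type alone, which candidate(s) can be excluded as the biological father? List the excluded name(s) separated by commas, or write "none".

A candidate is excluded only if no genotype consistent with his phenotype could produce a type AB child with a type AB mother.
Elan (type O): no genotype consistent with that phenotype can produce a type-AB child with a type-AB mother.

Elan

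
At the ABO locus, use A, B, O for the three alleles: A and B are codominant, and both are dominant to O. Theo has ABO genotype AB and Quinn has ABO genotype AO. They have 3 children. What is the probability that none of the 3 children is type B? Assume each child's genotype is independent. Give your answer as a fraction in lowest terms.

27/64

ABO cross AB × AO → 1/2 A, 1/4 B, 1/4 AB.
So P(type B) = 1/4 per child.
P(not type B) = 3/4 for one child; (3/4)^3 = 27/64.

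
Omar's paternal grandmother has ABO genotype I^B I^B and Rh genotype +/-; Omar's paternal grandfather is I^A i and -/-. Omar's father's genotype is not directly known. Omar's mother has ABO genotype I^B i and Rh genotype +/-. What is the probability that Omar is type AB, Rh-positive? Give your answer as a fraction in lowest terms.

5/64

Omar's father's ABO genotype from I^B I^B × I^A i: 1/2 I^A I^B, 1/2 I^B i.
Crossing each possibility with the mother I^B i and summing P(type AB): 1/2·1/4 + 1/2·0 = 1/8.
Similarly for Rh via the father's Rh distribution: P(Rh+) = 5/8.
Independent loci: 1/8 × 5/8 = 5/64.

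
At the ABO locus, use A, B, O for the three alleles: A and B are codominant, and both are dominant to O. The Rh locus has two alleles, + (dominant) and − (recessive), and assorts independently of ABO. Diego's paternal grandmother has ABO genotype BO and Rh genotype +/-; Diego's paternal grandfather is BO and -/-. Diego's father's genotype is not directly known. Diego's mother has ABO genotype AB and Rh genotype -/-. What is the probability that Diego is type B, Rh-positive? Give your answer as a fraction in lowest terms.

Diego's father's ABO genotype from BO × BO: 1/4 BB, 1/2 BO, 1/4 OO.
Crossing each possibility with the mother AB and summing P(type B): 1/4·1/2 + 1/2·1/2 + 1/4·1/2 = 1/2.
Similarly for Rh via the father's Rh distribution: P(Rh+) = 1/4.
Independent loci: 1/2 × 1/4 = 1/8.

1/8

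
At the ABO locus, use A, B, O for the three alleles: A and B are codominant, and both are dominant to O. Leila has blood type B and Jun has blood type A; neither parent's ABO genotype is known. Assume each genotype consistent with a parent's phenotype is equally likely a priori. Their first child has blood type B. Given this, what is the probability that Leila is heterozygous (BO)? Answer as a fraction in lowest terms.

1/3

Possible genotypes: Leila ∈ {BB, BO}; Jun ∈ {AA, AO}.
Weight each parental genotype pair by prior × P(type-B child):
  BB × AO: posterior weight 2/3.
  BO × AO: posterior weight 1/3.
Sum the posterior weight over pairs where Leila is BO: 1/3.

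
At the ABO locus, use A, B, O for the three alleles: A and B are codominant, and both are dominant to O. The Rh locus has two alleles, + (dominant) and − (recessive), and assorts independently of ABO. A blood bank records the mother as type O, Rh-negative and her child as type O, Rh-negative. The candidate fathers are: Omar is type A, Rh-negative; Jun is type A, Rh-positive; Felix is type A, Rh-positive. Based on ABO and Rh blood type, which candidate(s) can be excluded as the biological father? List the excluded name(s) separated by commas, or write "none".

A candidate is excluded only if no genotype consistent with his phenotype could produce a type O, Rh-negative child with a type O, Rh-negative mother.
Every candidate has at least one consistent genotype combination, so none can be excluded.

none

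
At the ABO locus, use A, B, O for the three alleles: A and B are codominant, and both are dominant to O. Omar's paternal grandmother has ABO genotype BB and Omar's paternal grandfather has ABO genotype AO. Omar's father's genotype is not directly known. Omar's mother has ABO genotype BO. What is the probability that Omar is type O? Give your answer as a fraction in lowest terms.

Omar's father's ABO genotype from BB × AO: 1/2 AB, 1/2 BO.
Crossing each possibility with the mother BO and summing P(type O): 1/2·0 + 1/2·1/4 = 1/8.

1/8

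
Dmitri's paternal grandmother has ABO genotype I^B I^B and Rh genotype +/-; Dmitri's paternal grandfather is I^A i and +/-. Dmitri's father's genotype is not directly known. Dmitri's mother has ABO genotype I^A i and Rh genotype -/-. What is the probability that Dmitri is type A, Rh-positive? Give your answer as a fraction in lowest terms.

3/16

Dmitri's father's ABO genotype from I^B I^B × I^A i: 1/2 I^A I^B, 1/2 I^B i.
Crossing each possibility with the mother I^A i and summing P(type A): 1/2·1/2 + 1/2·1/4 = 3/8.
Similarly for Rh via the father's Rh distribution: P(Rh+) = 1/2.
Independent loci: 3/8 × 1/2 = 3/16.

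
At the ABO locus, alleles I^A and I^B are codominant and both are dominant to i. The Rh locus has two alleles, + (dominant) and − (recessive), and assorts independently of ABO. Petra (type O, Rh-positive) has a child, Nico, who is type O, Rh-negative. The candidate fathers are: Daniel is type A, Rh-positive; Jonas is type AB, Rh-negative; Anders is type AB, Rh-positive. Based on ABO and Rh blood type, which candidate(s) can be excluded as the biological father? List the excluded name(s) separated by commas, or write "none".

Jonas, Anders

A candidate is excluded only if no genotype consistent with his phenotype could produce a type O, Rh-negative child with a type O, Rh-positive mother.
Jonas (type AB, Rh-): no genotype consistent with that phenotype can produce a type-O Rh- child with a type-O mother.
Anders (type AB, Rh+): no genotype consistent with that phenotype can produce a type-O Rh- child with a type-O mother.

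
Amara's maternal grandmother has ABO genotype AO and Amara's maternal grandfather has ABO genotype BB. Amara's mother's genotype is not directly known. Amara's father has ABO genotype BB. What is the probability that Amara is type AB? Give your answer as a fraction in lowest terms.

1/4

Amara's mother's ABO genotype from AO × BB: 1/2 AB, 1/2 BO.
Crossing each possibility with the father BB and summing P(type AB): 1/2·1/2 + 1/2·0 = 1/4.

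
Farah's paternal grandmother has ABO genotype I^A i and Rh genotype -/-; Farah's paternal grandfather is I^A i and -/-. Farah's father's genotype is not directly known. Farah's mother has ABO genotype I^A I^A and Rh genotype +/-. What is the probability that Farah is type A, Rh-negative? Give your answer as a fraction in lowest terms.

Farah's father's ABO genotype from I^A i × I^A i: 1/4 I^A I^A, 1/2 I^A i, 1/4 i i.
Crossing each possibility with the mother I^A I^A and summing P(type A): 1/4·1 + 1/2·1 + 1/4·1 = 1.
Similarly for Rh via the father's Rh distribution: P(Rh-) = 1/2.
Independent loci: 1 × 1/2 = 1/2.

1/2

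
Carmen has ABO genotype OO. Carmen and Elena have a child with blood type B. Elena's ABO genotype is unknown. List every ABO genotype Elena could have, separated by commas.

For each candidate genotype of Elena, check whether crossing it with OO can produce every observed child phenotype.
  AA → possible child types {A} ✗
  AB → possible child types {A, B} ✓
  AO → possible child types {O, A} ✗
  BB → possible child types {B} ✓
  BO → possible child types {O, B} ✓
  OO → possible child types {O} ✗

AB, BB, BO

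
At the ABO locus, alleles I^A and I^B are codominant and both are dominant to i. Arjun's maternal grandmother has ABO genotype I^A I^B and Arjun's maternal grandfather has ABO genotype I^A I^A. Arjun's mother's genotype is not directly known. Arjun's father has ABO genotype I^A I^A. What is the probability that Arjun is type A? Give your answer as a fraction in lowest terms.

3/4

Arjun's mother's ABO genotype from I^A I^B × I^A I^A: 1/2 I^A I^A, 1/2 I^A I^B.
Crossing each possibility with the father I^A I^A and summing P(type A): 1/2·1 + 1/2·1/2 = 3/4.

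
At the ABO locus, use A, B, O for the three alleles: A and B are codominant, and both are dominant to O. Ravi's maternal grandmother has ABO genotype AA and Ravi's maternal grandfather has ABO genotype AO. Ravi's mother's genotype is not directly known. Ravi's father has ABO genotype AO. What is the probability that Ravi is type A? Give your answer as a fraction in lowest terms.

Ravi's mother's ABO genotype from AA × AO: 1/2 AA, 1/2 AO.
Crossing each possibility with the father AO and summing P(type A): 1/2·1 + 1/2·3/4 = 7/8.

7/8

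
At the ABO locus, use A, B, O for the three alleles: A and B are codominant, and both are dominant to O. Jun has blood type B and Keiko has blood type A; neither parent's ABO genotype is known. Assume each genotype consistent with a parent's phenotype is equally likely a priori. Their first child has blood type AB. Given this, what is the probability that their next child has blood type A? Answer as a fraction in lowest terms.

Possible genotypes: Jun ∈ {BB, BO}; Keiko ∈ {AA, AO}.
Weight each parental genotype pair by prior × P(type-AB child):
  BB × AA: posterior weight 4/9; P(next child type A) = 0.
  BB × AO: posterior weight 2/9; P(next child type A) = 0.
  BO × AA: posterior weight 2/9; P(next child type A) = 1/2.
  BO × AO: posterior weight 1/9; P(next child type A) = 1/4.
Weighted sum = 5/36.

5/36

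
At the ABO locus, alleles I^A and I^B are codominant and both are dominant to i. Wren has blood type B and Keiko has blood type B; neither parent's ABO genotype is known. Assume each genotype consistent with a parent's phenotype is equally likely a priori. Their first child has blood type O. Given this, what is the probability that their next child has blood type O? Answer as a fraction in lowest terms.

1/4

Possible genotypes: Wren ∈ {I^B I^B, I^B i}; Keiko ∈ {I^B I^B, I^B i}.
Weight each parental genotype pair by prior × P(type-O child):
  I^B i × I^B i: posterior weight 1; P(next child type O) = 1/4.
Weighted sum = 1/4.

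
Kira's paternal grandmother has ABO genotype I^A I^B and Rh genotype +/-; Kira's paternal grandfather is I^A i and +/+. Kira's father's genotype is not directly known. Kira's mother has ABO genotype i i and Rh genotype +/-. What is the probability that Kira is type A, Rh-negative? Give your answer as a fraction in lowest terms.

1/16

Kira's father's ABO genotype from I^A I^B × I^A i: 1/4 I^A I^A, 1/4 I^A I^B, 1/4 I^A i, 1/4 I^B i.
Crossing each possibility with the mother i i and summing P(type A): 1/4·1 + 1/4·1/2 + 1/4·1/2 + 1/4·0 = 1/2.
Similarly for Rh via the father's Rh distribution: P(Rh-) = 1/8.
Independent loci: 1/2 × 1/8 = 1/16.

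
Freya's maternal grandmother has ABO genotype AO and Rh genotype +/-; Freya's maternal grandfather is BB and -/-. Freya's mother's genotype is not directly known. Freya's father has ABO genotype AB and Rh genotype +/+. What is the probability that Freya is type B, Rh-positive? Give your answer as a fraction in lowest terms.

Freya's mother's ABO genotype from AO × BB: 1/2 AB, 1/2 BO.
Crossing each possibility with the father AB and summing P(type B): 1/2·1/4 + 1/2·1/2 = 3/8.
Similarly for Rh via the mother's Rh distribution: P(Rh+) = 1.
Independent loci: 3/8 × 1 = 3/8.

3/8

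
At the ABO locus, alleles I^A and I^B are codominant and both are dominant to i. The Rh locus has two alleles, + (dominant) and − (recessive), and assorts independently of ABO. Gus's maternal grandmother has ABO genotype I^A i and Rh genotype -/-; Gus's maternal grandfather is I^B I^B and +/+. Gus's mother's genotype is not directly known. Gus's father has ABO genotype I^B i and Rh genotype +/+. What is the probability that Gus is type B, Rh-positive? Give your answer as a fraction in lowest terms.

5/8

Gus's mother's ABO genotype from I^A i × I^B I^B: 1/2 I^A I^B, 1/2 I^B i.
Crossing each possibility with the father I^B i and summing P(type B): 1/2·1/2 + 1/2·3/4 = 5/8.
Similarly for Rh via the mother's Rh distribution: P(Rh+) = 1.
Independent loci: 5/8 × 1 = 5/8.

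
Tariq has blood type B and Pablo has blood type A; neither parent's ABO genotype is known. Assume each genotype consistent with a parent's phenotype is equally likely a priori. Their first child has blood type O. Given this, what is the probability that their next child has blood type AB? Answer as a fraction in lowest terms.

Possible genotypes: Tariq ∈ {BB, BO}; Pablo ∈ {AA, AO}.
Weight each parental genotype pair by prior × P(type-O child):
  BO × AO: posterior weight 1; P(next child type AB) = 1/4.
Weighted sum = 1/4.

1/4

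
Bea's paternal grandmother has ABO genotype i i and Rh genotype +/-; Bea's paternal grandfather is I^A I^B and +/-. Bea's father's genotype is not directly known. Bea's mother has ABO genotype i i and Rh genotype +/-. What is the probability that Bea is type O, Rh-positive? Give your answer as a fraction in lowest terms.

3/8

Bea's father's ABO genotype from i i × I^A I^B: 1/2 I^A i, 1/2 I^B i.
Crossing each possibility with the mother i i and summing P(type O): 1/2·1/2 + 1/2·1/2 = 1/2.
Similarly for Rh via the father's Rh distribution: P(Rh+) = 3/4.
Independent loci: 1/2 × 3/4 = 3/8.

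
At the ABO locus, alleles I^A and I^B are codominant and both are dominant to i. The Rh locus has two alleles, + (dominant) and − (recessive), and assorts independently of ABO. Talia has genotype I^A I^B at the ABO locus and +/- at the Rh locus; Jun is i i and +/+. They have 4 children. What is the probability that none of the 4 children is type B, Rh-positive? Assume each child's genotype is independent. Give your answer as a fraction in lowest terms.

ABO cross I^A I^B × i i → 1/2 A, 1/2 B.
Rh cross +/- × +/+ → 1 Rh+; so P(type B, Rh-positive) = 1/2 × 1 = 1/2 per child.
P(not type B, Rh-positive) = 1/2 for one child; (1/2)^4 = 1/16.

1/16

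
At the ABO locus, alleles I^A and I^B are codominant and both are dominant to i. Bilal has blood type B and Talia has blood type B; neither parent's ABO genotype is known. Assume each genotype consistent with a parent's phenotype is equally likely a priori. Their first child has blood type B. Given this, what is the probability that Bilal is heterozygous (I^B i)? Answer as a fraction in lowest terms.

7/15

Possible genotypes: Bilal ∈ {I^B I^B, I^B i}; Talia ∈ {I^B I^B, I^B i}.
Weight each parental genotype pair by prior × P(type-B child):
  I^B I^B × I^B I^B: posterior weight 4/15.
  I^B I^B × I^B i: posterior weight 4/15.
  I^B i × I^B I^B: posterior weight 4/15.
  I^B i × I^B i: posterior weight 1/5.
Sum the posterior weight over pairs where Bilal is I^B i: 7/15.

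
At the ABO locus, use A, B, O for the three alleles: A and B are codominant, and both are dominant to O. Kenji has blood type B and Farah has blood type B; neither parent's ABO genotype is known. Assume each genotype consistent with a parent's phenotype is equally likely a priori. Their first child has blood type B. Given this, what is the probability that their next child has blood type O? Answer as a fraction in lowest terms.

Possible genotypes: Kenji ∈ {BB, BO}; Farah ∈ {BB, BO}.
Weight each parental genotype pair by prior × P(type-B child):
  BB × BB: posterior weight 4/15; P(next child type O) = 0.
  BB × BO: posterior weight 4/15; P(next child type O) = 0.
  BO × BB: posterior weight 4/15; P(next child type O) = 0.
  BO × BO: posterior weight 1/5; P(next child type O) = 1/4.
Weighted sum = 1/20.

1/20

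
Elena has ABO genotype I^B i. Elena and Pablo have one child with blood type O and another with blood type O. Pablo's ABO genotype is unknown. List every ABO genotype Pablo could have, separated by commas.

I^A i, I^B i, i i

For each candidate genotype of Pablo, check whether crossing it with I^B i can produce every observed child phenotype.
  I^A I^A → possible child types {A, AB} ✗
  I^A I^B → possible child types {A, B, AB} ✗
  I^A i → possible child types {O, A, B, AB} ✓
  I^B I^B → possible child types {B} ✗
  I^B i → possible child types {O, B} ✓
  i i → possible child types {O, B} ✓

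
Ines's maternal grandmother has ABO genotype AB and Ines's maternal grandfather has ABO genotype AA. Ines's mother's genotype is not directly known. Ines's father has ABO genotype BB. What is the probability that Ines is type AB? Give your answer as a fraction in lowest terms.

3/4

Ines's mother's ABO genotype from AB × AA: 1/2 AA, 1/2 AB.
Crossing each possibility with the father BB and summing P(type AB): 1/2·1 + 1/2·1/2 = 3/4.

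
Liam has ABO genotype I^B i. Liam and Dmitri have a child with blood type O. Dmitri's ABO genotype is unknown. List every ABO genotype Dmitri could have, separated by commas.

For each candidate genotype of Dmitri, check whether crossing it with I^B i can produce every observed child phenotype.
  I^A I^A → possible child types {A, AB} ✗
  I^A I^B → possible child types {A, B, AB} ✗
  I^A i → possible child types {O, A, B, AB} ✓
  I^B I^B → possible child types {B} ✗
  I^B i → possible child types {O, B} ✓
  i i → possible child types {O, B} ✓

I^A i, I^B i, i i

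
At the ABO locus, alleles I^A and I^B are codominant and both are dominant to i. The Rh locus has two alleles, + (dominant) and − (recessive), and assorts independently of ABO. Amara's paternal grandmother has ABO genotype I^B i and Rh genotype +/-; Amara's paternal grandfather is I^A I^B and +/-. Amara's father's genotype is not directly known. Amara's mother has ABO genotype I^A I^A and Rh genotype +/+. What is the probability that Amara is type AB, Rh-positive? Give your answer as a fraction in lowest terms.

Amara's father's ABO genotype from I^B i × I^A I^B: 1/4 I^A I^B, 1/4 I^A i, 1/4 I^B I^B, 1/4 I^B i.
Crossing each possibility with the mother I^A I^A and summing P(type AB): 1/4·1/2 + 1/4·0 + 1/4·1 + 1/4·1/2 = 1/2.
Similarly for Rh via the father's Rh distribution: P(Rh+) = 1.
Independent loci: 1/2 × 1 = 1/2.

1/2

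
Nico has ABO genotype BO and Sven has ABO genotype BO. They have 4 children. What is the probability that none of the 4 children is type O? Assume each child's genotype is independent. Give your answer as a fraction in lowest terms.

ABO cross BO × BO → 1/4 O, 3/4 B.
So P(type O) = 1/4 per child.
P(not type O) = 3/4 for one child; (3/4)^4 = 81/256.

81/256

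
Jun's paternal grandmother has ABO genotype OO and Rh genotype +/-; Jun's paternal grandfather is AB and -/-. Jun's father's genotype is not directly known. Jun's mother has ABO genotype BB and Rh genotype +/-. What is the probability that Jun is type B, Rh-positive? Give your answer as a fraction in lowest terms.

Jun's father's ABO genotype from OO × AB: 1/2 AO, 1/2 BO.
Crossing each possibility with the mother BB and summing P(type B): 1/2·1/2 + 1/2·1 = 3/4.
Similarly for Rh via the father's Rh distribution: P(Rh+) = 5/8.
Independent loci: 3/4 × 5/8 = 15/32.

15/32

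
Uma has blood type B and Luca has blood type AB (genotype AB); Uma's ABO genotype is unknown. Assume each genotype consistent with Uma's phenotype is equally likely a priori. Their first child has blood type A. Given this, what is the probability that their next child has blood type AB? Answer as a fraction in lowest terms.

Possible genotypes: Uma ∈ {BB, BO}; Luca ∈ {AB}.
Weight each parental genotype pair by prior × P(type-A child):
  BO × AB: posterior weight 1; P(next child type AB) = 1/4.
Weighted sum = 1/4.

1/4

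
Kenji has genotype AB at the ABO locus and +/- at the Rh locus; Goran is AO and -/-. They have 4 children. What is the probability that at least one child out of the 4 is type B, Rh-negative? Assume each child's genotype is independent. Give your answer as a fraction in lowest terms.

ABO cross AB × AO → 1/2 A, 1/4 B, 1/4 AB.
Rh cross +/- × -/- → 1/2 Rh+, 1/2 Rh-; so P(type B, Rh-negative) = 1/4 × 1/2 = 1/8 per child.
P(none) = (7/8)^4 = 2401/4096; P(at least one) = 1 − 2401/4096 = 1695/4096.

1695/4096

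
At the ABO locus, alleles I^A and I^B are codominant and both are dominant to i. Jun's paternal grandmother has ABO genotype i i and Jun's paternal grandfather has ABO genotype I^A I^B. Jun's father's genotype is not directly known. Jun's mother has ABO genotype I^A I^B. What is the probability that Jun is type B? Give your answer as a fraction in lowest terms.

Jun's father's ABO genotype from i i × I^A I^B: 1/2 I^A i, 1/2 I^B i.
Crossing each possibility with the mother I^A I^B and summing P(type B): 1/2·1/4 + 1/2·1/2 = 3/8.

3/8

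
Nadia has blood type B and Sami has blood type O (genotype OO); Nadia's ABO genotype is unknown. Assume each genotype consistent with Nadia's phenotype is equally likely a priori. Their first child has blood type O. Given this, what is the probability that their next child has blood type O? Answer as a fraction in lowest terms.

1/2

Possible genotypes: Nadia ∈ {BB, BO}; Sami ∈ {OO}.
Weight each parental genotype pair by prior × P(type-O child):
  BO × OO: posterior weight 1; P(next child type O) = 1/2.
Weighted sum = 1/2.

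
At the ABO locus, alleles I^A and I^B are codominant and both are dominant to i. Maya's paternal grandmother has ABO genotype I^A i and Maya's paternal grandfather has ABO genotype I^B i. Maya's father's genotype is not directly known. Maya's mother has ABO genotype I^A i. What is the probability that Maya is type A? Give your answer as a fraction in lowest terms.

1/2

Maya's father's ABO genotype from I^A i × I^B i: 1/4 I^A I^B, 1/4 I^A i, 1/4 I^B i, 1/4 i i.
Crossing each possibility with the mother I^A i and summing P(type A): 1/4·1/2 + 1/4·3/4 + 1/4·1/4 + 1/4·1/2 = 1/2.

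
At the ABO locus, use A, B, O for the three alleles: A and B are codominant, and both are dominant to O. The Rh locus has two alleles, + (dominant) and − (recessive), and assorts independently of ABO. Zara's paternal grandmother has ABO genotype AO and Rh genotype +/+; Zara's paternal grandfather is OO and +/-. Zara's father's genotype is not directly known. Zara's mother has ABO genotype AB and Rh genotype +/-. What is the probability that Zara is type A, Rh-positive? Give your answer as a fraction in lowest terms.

7/16

Zara's father's ABO genotype from AO × OO: 1/2 AO, 1/2 OO.
Crossing each possibility with the mother AB and summing P(type A): 1/2·1/2 + 1/2·1/2 = 1/2.
Similarly for Rh via the father's Rh distribution: P(Rh+) = 7/8.
Independent loci: 1/2 × 7/8 = 7/16.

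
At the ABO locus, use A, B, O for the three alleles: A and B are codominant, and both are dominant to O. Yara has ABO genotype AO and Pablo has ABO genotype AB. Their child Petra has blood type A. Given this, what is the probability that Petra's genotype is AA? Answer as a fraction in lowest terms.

1/2

Cross AO × AB → 1/4 AA, 1/4 AB, 1/4 AO, 1/4 BO.
Type-A genotypes among offspring: AA (1/4), AO (1/4); total 1/2.
P(AA | type A) = (1/4) / (1/2) = 1/2.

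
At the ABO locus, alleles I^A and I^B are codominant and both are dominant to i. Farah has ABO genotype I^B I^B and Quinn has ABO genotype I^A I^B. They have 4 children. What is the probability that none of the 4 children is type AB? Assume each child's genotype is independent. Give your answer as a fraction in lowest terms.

ABO cross I^B I^B × I^A I^B → 1/2 B, 1/2 AB.
So P(type AB) = 1/2 per child.
P(not type AB) = 1/2 for one child; (1/2)^4 = 1/16.

1/16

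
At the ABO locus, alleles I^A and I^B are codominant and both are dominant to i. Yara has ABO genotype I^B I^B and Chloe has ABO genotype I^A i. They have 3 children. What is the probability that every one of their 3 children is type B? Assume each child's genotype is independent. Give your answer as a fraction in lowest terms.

1/8

ABO cross I^B I^B × I^A i → 1/2 B, 1/2 AB.
So P(type B) = 1/2 per child.
All 3 independent: (1/2)^3 = 1/8.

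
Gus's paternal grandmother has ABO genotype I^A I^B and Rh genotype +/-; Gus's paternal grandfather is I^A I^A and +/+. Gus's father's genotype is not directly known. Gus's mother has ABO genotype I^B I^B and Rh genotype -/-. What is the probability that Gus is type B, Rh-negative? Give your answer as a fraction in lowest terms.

Gus's father's ABO genotype from I^A I^B × I^A I^A: 1/2 I^A I^A, 1/2 I^A I^B.
Crossing each possibility with the mother I^B I^B and summing P(type B): 1/2·0 + 1/2·1/2 = 1/4.
Similarly for Rh via the father's Rh distribution: P(Rh-) = 1/4.
Independent loci: 1/4 × 1/4 = 1/16.

1/16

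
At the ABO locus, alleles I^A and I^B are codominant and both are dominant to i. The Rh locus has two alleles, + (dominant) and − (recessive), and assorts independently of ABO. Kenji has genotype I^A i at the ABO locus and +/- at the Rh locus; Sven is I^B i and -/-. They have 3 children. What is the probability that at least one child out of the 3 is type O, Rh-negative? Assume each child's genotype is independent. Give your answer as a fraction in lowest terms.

ABO cross I^A i × I^B i → 1/4 O, 1/4 A, 1/4 B, 1/4 AB.
Rh cross +/- × -/- → 1/2 Rh+, 1/2 Rh-; so P(type O, Rh-negative) = 1/4 × 1/2 = 1/8 per child.
P(none) = (7/8)^3 = 343/512; P(at least one) = 1 − 343/512 = 169/512.

169/512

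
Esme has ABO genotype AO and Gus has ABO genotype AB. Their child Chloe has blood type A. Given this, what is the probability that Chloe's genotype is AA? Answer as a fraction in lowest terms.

Cross AO × AB → 1/4 AA, 1/4 AB, 1/4 AO, 1/4 BO.
Type-A genotypes among offspring: AA (1/4), AO (1/4); total 1/2.
P(AA | type A) = (1/4) / (1/2) = 1/2.

1/2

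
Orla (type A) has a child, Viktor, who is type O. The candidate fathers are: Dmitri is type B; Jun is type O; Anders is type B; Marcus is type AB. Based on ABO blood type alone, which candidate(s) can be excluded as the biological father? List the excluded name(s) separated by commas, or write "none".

A candidate is excluded only if no genotype consistent with his phenotype could produce a type O child with a type A mother.
Marcus (type AB): no genotype consistent with that phenotype can produce a type-O child with a type-A mother.

Marcus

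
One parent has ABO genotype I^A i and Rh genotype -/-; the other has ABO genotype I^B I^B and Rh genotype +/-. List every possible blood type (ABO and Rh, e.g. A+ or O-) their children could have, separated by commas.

Gametes from I^A i × I^B I^B give offspring ABO genotypes I^A I^B, I^B i, i.e. phenotypes B, AB.
Rh cross -/- × +/- → phenotypes Rh+, Rh-.
Combining independently: B+, B-, AB+, AB-.

B+, B-, AB+, AB-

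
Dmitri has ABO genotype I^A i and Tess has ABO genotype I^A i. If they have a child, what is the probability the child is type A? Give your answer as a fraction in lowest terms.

3/4

ABO cross I^A i × I^A i → offspring phenotypes: 1/4 O, 3/4 A.
So P(type A) = 3/4.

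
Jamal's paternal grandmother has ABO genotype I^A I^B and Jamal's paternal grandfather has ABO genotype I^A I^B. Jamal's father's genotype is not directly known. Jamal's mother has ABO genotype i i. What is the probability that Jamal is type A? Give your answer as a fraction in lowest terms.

Jamal's father's ABO genotype from I^A I^B × I^A I^B: 1/4 I^A I^A, 1/2 I^A I^B, 1/4 I^B I^B.
Crossing each possibility with the mother i i and summing P(type A): 1/4·1 + 1/2·1/2 + 1/4·0 = 1/2.

1/2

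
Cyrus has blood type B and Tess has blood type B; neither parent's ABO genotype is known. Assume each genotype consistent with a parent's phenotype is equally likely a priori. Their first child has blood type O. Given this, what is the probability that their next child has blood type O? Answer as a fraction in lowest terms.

1/4

Possible genotypes: Cyrus ∈ {BB, BO}; Tess ∈ {BB, BO}.
Weight each parental genotype pair by prior × P(type-O child):
  BO × BO: posterior weight 1; P(next child type O) = 1/4.
Weighted sum = 1/4.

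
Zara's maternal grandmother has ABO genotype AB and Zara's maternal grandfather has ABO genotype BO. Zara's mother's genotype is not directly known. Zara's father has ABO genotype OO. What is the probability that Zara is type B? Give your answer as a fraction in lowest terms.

Zara's mother's ABO genotype from AB × BO: 1/4 AB, 1/4 AO, 1/4 BB, 1/4 BO.
Crossing each possibility with the father OO and summing P(type B): 1/4·1/2 + 1/4·0 + 1/4·1 + 1/4·1/2 = 1/2.

1/2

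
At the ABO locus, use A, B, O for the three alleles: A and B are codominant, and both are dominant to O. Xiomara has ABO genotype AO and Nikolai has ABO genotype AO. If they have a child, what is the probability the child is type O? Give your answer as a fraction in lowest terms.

ABO cross AO × AO → offspring phenotypes: 1/4 O, 3/4 A.
So P(type O) = 1/4.

1/4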